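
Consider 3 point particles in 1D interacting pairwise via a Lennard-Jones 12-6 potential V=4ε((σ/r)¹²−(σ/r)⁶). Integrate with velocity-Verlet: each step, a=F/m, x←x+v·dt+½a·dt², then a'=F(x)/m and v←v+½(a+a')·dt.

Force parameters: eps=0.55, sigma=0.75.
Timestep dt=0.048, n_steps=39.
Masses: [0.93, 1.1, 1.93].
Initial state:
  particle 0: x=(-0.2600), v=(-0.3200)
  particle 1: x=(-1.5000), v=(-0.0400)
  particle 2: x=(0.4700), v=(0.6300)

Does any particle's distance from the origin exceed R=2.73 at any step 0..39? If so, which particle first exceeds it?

no

step 0: x0=(-0.2600) x1=(-1.5000) x2=(0.4700)
step 1: x0=(-0.3116) x1=(-1.5014) x2=(0.5174)
step 2: x0=(-0.3667) x1=(-1.5015) x2=(0.5658)
step 3: x0=(-0.4195) x1=(-1.4999) x2=(0.6120)
step 4: x0=(-0.4717) x1=(-1.4960) x2=(0.6567)
step 5: x0=(-0.5252) x1=(-1.4892) x2=(0.7004)
step 6: x0=(-0.5816) x1=(-1.4789) x2=(0.7434)
step 7: x0=(-0.6412) x1=(-1.4652) x2=(0.7861)
step 8: x0=(-0.6972) x1=(-1.4541) x2=(0.8285)
step 9: x0=(-0.7164) x1=(-1.4739) x2=(0.8708)
step 10: x0=(-0.6994) x1=(-1.5241) x2=(0.9129)
step 11: x0=(-0.6792) x1=(-1.5768) x2=(0.9550)
step 12: x0=(-0.6629) x1=(-1.6262) x2=(0.9970)
step 13: x0=(-0.6505) x1=(-1.6719) x2=(1.0388)
step 14: x0=(-0.6414) x1=(-1.7148) x2=(1.0807)
step 15: x0=(-0.6350) x1=(-1.7554) x2=(1.1224)
step 16: x0=(-0.6305) x1=(-1.7941) x2=(1.1641)
step 17: x0=(-0.6277) x1=(-1.8314) x2=(1.2057)
step 18: x0=(-0.6262) x1=(-1.8675) x2=(1.2473)
step 19: x0=(-0.6259) x1=(-1.9026) x2=(1.2889)
step 20: x0=(-0.6264) x1=(-1.9369) x2=(1.3305)
step 21: x0=(-0.6276) x1=(-1.9706) x2=(1.3720)
step 22: x0=(-0.6296) x1=(-2.0036) x2=(1.4135)
step 23: x0=(-0.6320) x1=(-2.0361) x2=(1.4549)
step 24: x0=(-0.6350) x1=(-2.0682) x2=(1.4964)
step 25: x0=(-0.6384) x1=(-2.0999) x2=(1.5378)
step 26: x0=(-0.6421) x1=(-2.1312) x2=(1.5793)
step 27: x0=(-0.6462) x1=(-2.1623) x2=(1.6207)
step 28: x0=(-0.6506) x1=(-2.1931) x2=(1.6621)
step 29: x0=(-0.6552) x1=(-2.2237) x2=(1.7035)
step 30: x0=(-0.6600) x1=(-2.2541) x2=(1.7449)
step 31: x0=(-0.6651) x1=(-2.2843) x2=(1.7863)
step 32: x0=(-0.6703) x1=(-2.3143) x2=(1.8276)
step 33: x0=(-0.6757) x1=(-2.3442) x2=(1.8690)
step 34: x0=(-0.6813) x1=(-2.3739) x2=(1.9104)
step 35: x0=(-0.6870) x1=(-2.4035) x2=(1.9518)
step 36: x0=(-0.6928) x1=(-2.4330) x2=(1.9931)
step 37: x0=(-0.6987) x1=(-2.4624) x2=(2.0345)
step 38: x0=(-0.7048) x1=(-2.4918) x2=(2.0758)
step 39: x0=(-0.7109) x1=(-2.5210) x2=(2.1172)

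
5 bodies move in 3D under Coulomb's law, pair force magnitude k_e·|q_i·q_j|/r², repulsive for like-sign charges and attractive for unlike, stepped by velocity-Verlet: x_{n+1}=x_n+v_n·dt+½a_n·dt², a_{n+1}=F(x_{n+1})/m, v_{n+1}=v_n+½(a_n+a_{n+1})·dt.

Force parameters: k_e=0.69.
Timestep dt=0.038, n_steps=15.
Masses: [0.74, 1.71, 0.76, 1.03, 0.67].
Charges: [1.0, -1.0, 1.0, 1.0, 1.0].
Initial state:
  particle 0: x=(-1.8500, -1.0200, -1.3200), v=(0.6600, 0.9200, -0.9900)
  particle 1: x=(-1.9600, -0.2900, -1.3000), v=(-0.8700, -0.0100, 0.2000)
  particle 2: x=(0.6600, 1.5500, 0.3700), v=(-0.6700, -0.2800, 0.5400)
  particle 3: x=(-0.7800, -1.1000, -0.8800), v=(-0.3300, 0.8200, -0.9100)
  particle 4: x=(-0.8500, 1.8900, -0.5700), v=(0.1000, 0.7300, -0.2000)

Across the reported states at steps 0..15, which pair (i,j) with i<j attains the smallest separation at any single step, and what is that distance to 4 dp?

pair (0,1), distance 0.6756

step 0: x0=(-1.8500, -1.0200, -1.3200) x1=(-1.9600, -0.2900, -1.3000) x2=(0.6600, 1.5500, 0.3700) x3=(-0.7800, -1.1000, -0.8800) x4=(-0.8500, 1.8900, -0.5700)
step 1: x0=(-1.8256, -0.9839, -1.3578) x1=(-1.9928, -0.2909, -1.2924) x2=(0.6347, 1.5394, 0.3906) x3=(-0.7924, -1.0688, -0.9145) x4=(-0.8464, 1.9178, -0.5777)
step 2: x0=(-1.8029, -0.9453, -1.3959) x1=(-2.0251, -0.2930, -1.2847) x2=(0.6098, 1.5288, 0.4115) x3=(-0.8045, -1.0377, -0.9489) x4=(-0.8433, 1.9459, -0.5857)
step 3: x0=(-1.7822, -0.9042, -1.4340) x1=(-2.0567, -0.2962, -1.2771) x2=(0.5853, 1.5182, 0.4327) x3=(-0.8163, -1.0065, -0.9831) x4=(-0.8405, 1.9741, -0.5939)
step 4: x0=(-1.7638, -0.8607, -1.4721) x1=(-2.0876, -0.3006, -1.2697) x2=(0.5610, 1.5076, 0.4541) x3=(-0.8277, -0.9754, -1.0171) x4=(-0.8382, 2.0026, -0.6024)
step 5: x0=(-1.7480, -0.8148, -1.5099) x1=(-2.1175, -0.3061, -1.2627) x2=(0.5372, 1.4970, 0.4759) x3=(-0.8388, -0.9444, -1.0509) x4=(-0.8363, 2.0314, -0.6111)
step 6: x0=(-1.7350, -0.7667, -1.5473) x1=(-2.1463, -0.3125, -1.2560) x2=(0.5136, 1.4864, 0.4979) x3=(-0.8496, -0.9135, -1.0844) x4=(-0.8347, 2.0604, -0.6201)
step 7: x0=(-1.7250, -0.7166, -1.5841) x1=(-2.1741, -0.3199, -1.2497) x2=(0.4904, 1.4758, 0.5202) x3=(-0.8599, -0.8826, -1.1176) x4=(-0.8335, 2.0897, -0.6293)
step 8: x0=(-1.7182, -0.6648, -1.6203) x1=(-2.2008, -0.3280, -1.2440) x2=(0.4675, 1.4651, 0.5428) x3=(-0.8699, -0.8520, -1.1504) x4=(-0.8327, 2.1193, -0.6387)
step 9: x0=(-1.7146, -0.6116, -1.6557) x1=(-2.2263, -0.3366, -1.2389) x2=(0.4449, 1.4545, 0.5658) x3=(-0.8795, -0.8215, -1.1828) x4=(-0.8321, 2.1491, -0.6483)
step 10: x0=(-1.7142, -0.5573, -1.6904) x1=(-2.2507, -0.3458, -1.2344) x2=(0.4226, 1.4438, 0.5890) x3=(-0.8888, -0.7912, -1.2149) x4=(-0.8319, 2.1793, -0.6582)
step 11: x0=(-1.7168, -0.5021, -1.7243) x1=(-2.2739, -0.3552, -1.2306) x2=(0.4005, 1.4330, 0.6126) x3=(-0.8977, -0.7612, -1.2465) x4=(-0.8321, 2.2098, -0.6683)
step 12: x0=(-1.7224, -0.4463, -1.7575) x1=(-2.2961, -0.3649, -1.2274) x2=(0.3788, 1.4222, 0.6365) x3=(-0.9062, -0.7316, -1.2778) x4=(-0.8324, 2.2406, -0.6786)
step 13: x0=(-1.7309, -0.3900, -1.7900) x1=(-2.3172, -0.3746, -1.2247) x2=(0.3572, 1.4114, 0.6607) x3=(-0.9145, -0.7022, -1.3086) x4=(-0.8331, 2.2717, -0.6891)
step 14: x0=(-1.7420, -0.3335, -1.8219) x1=(-2.3374, -0.3844, -1.2227) x2=(0.3359, 1.4005, 0.6853) x3=(-0.9224, -0.6732, -1.3390) x4=(-0.8340, 2.3032, -0.6998)
step 15: x0=(-1.7556, -0.2768, -1.8532) x1=(-2.3567, -0.3941, -1.2213) x2=(0.3149, 1.3896, 0.7101) x3=(-0.9300, -0.6446, -1.3690) x4=(-0.8351, 2.3350, -0.7106)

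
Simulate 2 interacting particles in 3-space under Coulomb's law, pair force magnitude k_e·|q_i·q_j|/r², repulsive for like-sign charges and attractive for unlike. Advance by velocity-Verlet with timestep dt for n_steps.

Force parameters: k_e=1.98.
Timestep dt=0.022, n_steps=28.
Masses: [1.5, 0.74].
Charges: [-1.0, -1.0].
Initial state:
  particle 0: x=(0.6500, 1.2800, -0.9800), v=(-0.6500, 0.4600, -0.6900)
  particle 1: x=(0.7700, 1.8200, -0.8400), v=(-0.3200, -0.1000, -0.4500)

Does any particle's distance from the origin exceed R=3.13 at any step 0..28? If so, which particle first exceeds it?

step 0: x0=(0.6500, 1.2800, -0.9800) x1=(0.7700, 1.8200, -0.8400)
step 1: x0=(0.6355, 1.2892, -0.9954) x1=(0.7634, 1.8197, -0.8494)
step 2: x0=(0.6205, 1.2965, -1.0114) x1=(0.7577, 1.8232, -0.8578)
step 3: x0=(0.6051, 1.3020, -1.0278) x1=(0.7530, 1.8304, -0.8650)
step 4: x0=(0.5891, 1.3056, -1.0449) x1=(0.7493, 1.8414, -0.8712)
step 5: x0=(0.5727, 1.3075, -1.0625) x1=(0.7466, 1.8557, -0.8762)
step 6: x0=(0.5557, 1.3079, -1.0806) x1=(0.7449, 1.8733, -0.8801)
step 7: x0=(0.5383, 1.3068, -1.0992) x1=(0.7443, 1.8938, -0.8830)
step 8: x0=(0.5204, 1.3044, -1.1184) x1=(0.7445, 1.9170, -0.8849)
step 9: x0=(0.5020, 1.3008, -1.1379) x1=(0.7457, 1.9426, -0.8859)
step 10: x0=(0.4833, 1.2962, -1.1579) x1=(0.7476, 1.9703, -0.8861)
step 11: x0=(0.4642, 1.2906, -1.1783) x1=(0.7503, 1.9999, -0.8855)
step 12: x0=(0.4448, 1.2843, -1.1990) x1=(0.7537, 2.0311, -0.8842)
step 13: x0=(0.4250, 1.2771, -1.2200) x1=(0.7577, 2.0639, -0.8823)
step 14: x0=(0.4050, 1.2694, -1.2413) x1=(0.7622, 2.0979, -0.8798)
step 15: x0=(0.3848, 1.2610, -1.2628) x1=(0.7672, 2.1331, -0.8768)
step 16: x0=(0.3643, 1.2522, -1.2846) x1=(0.7727, 2.1694, -0.8733)
step 17: x0=(0.3436, 1.2429, -1.3066) x1=(0.7787, 2.2066, -0.8695)
step 18: x0=(0.3227, 1.2331, -1.3287) x1=(0.7849, 2.2446, -0.8652)
step 19: x0=(0.3017, 1.2230, -1.3510) x1=(0.7916, 2.2834, -0.8606)
step 20: x0=(0.2805, 1.2126, -1.3735) x1=(0.7985, 2.3229, -0.8557)
step 21: x0=(0.2591, 1.2019, -1.3961) x1=(0.8057, 2.3629, -0.8505)
step 22: x0=(0.2377, 1.1909, -1.4189) x1=(0.8132, 2.4035, -0.8451)
step 23: x0=(0.2161, 1.1796, -1.4418) x1=(0.8209, 2.4447, -0.8394)
step 24: x0=(0.1944, 1.1682, -1.4647) x1=(0.8289, 2.4862, -0.8335)
step 25: x0=(0.1726, 1.1565, -1.4878) x1=(0.8370, 2.5282, -0.8274)
step 26: x0=(0.1507, 1.1446, -1.5110) x1=(0.8454, 2.5706, -0.8211)
step 27: x0=(0.1287, 1.1325, -1.5342) x1=(0.8539, 2.6134, -0.8146)
step 28: x0=(0.1067, 1.1203, -1.5576) x1=(0.8625, 2.6565, -0.8080)

no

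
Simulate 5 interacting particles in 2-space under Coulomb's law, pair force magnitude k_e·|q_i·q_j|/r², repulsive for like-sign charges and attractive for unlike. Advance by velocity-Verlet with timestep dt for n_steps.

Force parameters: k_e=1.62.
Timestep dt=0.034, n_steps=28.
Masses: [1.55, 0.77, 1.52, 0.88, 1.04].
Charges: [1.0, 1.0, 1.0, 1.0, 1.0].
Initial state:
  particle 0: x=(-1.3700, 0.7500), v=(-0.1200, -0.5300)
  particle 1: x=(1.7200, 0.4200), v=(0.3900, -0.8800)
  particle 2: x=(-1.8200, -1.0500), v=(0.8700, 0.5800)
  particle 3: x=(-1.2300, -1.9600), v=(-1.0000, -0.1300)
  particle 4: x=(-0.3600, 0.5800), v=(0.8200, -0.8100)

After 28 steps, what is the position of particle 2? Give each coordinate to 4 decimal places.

step 0: x0=(-1.3700, 0.7500) x1=(1.7200, 0.4200) x2=(-1.8200, -1.0500) x3=(-1.2300, -1.9600) x4=(-0.3600, 0.5800)
step 1: x0=(-1.3747, 0.7323) x1=(1.7338, 0.3901) x2=(-1.7909, -1.0301) x3=(-1.2636, -1.9655) x4=(-0.3313, 0.5526)
step 2: x0=(-1.3805, 0.7154) x1=(1.7487, 0.3604) x2=(-1.7626, -1.0099) x3=(-1.2965, -1.9733) x4=(-0.3011, 0.5255)
step 3: x0=(-1.3873, 0.6992) x1=(1.7647, 0.3307) x2=(-1.7352, -0.9893) x3=(-1.3288, -1.9834) x4=(-0.2695, 0.4986)
step 4: x0=(-1.3950, 0.6837) x1=(1.7819, 0.3011) x2=(-1.7085, -0.9684) x3=(-1.3607, -1.9959) x4=(-0.2365, 0.4721)
step 5: x0=(-1.4037, 0.6690) x1=(1.8001, 0.2715) x2=(-1.6826, -0.9472) x3=(-1.3921, -2.0107) x4=(-0.2023, 0.4459)
step 6: x0=(-1.4132, 0.6551) x1=(1.8195, 0.2421) x2=(-1.6573, -0.9257) x3=(-1.4234, -2.0278) x4=(-0.1670, 0.4200)
step 7: x0=(-1.4235, 0.6419) x1=(1.8400, 0.2127) x2=(-1.6325, -0.9039) x3=(-1.4545, -2.0472) x4=(-0.1305, 0.3945)
step 8: x0=(-1.4345, 0.6296) x1=(1.8617, 0.1833) x2=(-1.6083, -0.8819) x3=(-1.4857, -2.0688) x4=(-0.0931, 0.3694)
step 9: x0=(-1.4462, 0.6181) x1=(1.8845, 0.1541) x2=(-1.5846, -0.8599) x3=(-1.5169, -2.0925) x4=(-0.0546, 0.3445)
step 10: x0=(-1.4585, 0.6074) x1=(1.9084, 0.1248) x2=(-1.5614, -0.8378) x3=(-1.5484, -2.1181) x4=(-0.0153, 0.3201)
step 11: x0=(-1.4715, 0.5976) x1=(1.9335, 0.0956) x2=(-1.5385, -0.8158) x3=(-1.5800, -2.1456) x4=(0.0248, 0.2960)
step 12: x0=(-1.4850, 0.5886) x1=(1.9598, 0.0664) x2=(-1.5161, -0.7939) x3=(-1.6120, -2.1749) x4=(0.0658, 0.2723)
step 13: x0=(-1.4990, 0.5806) x1=(1.9872, 0.0372) x2=(-1.4939, -0.7722) x3=(-1.6442, -2.2059) x4=(0.1075, 0.2489)
step 14: x0=(-1.5136, 0.5735) x1=(2.0158, 0.0081) x2=(-1.4721, -0.7508) x3=(-1.6769, -2.2383) x4=(0.1498, 0.2258)
step 15: x0=(-1.5287, 0.5673) x1=(2.0456, -0.0211) x2=(-1.4506, -0.7298) x3=(-1.7099, -2.2722) x4=(0.1929, 0.2032)
step 16: x0=(-1.5444, 0.5621) x1=(2.0765, -0.0503) x2=(-1.4293, -0.7092) x3=(-1.7433, -2.3075) x4=(0.2365, 0.1808)
step 17: x0=(-1.5605, 0.5578) x1=(2.1086, -0.0795) x2=(-1.4083, -0.6891) x3=(-1.7771, -2.3440) x4=(0.2807, 0.1588)
step 18: x0=(-1.5771, 0.5546) x1=(2.1419, -0.1087) x2=(-1.3875, -0.6695) x3=(-1.8113, -2.3818) x4=(0.3254, 0.1371)
step 19: x0=(-1.5942, 0.5523) x1=(2.1764, -0.1380) x2=(-1.3669, -0.6505) x3=(-1.8458, -2.4206) x4=(0.3706, 0.1157)
step 20: x0=(-1.6118, 0.5511) x1=(2.2120, -0.1673) x2=(-1.3464, -0.6321) x3=(-1.8808, -2.4604) x4=(0.4163, 0.0946)
step 21: x0=(-1.6300, 0.5508) x1=(2.2488, -0.1967) x2=(-1.3261, -0.6143) x3=(-1.9162, -2.5013) x4=(0.4624, 0.0738)
step 22: x0=(-1.6487, 0.5516) x1=(2.2868, -0.2261) x2=(-1.3059, -0.5972) x3=(-1.9520, -2.5430) x4=(0.5089, 0.0533)
step 23: x0=(-1.6679, 0.5534) x1=(2.3260, -0.2557) x2=(-1.2857, -0.5807) x3=(-1.9881, -2.5856) x4=(0.5557, 0.0330)
step 24: x0=(-1.6877, 0.5561) x1=(2.3663, -0.2853) x2=(-1.2656, -0.5649) x3=(-2.0246, -2.6291) x4=(0.6029, 0.0130)
step 25: x0=(-1.7080, 0.5599) x1=(2.4078, -0.3150) x2=(-1.2455, -0.5498) x3=(-2.0615, -2.6733) x4=(0.6504, -0.0067)
step 26: x0=(-1.7289, 0.5645) x1=(2.4504, -0.3448) x2=(-1.2254, -0.5353) x3=(-2.0987, -2.7182) x4=(0.6982, -0.0262)
step 27: x0=(-1.7504, 0.5701) x1=(2.4941, -0.3747) x2=(-1.2052, -0.5215) x3=(-2.1362, -2.7638) x4=(0.7462, -0.0455)
step 28: x0=(-1.7725, 0.5766) x1=(2.5390, -0.4047) x2=(-1.1850, -0.5083) x3=(-2.1741, -2.8101) x4=(0.7944, -0.0645)

(-1.1850, -0.5083)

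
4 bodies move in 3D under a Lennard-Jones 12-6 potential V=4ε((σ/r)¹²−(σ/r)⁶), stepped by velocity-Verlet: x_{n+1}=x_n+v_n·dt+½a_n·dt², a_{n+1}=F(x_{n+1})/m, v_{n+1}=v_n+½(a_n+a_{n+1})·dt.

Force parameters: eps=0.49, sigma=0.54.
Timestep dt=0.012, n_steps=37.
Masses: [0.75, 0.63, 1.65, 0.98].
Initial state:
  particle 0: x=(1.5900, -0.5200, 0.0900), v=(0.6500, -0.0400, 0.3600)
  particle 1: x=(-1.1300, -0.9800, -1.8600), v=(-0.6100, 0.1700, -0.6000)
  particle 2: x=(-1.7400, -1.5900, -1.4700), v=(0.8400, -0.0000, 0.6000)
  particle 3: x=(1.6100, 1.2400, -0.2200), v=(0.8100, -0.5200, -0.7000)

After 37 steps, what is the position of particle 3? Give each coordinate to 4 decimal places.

step 0: x0=(1.5900, -0.5200, 0.0900) x1=(-1.1300, -0.9800, -1.8600) x2=(-1.7400, -1.5900, -1.4700) x3=(1.6100, 1.2400, -0.2200)
step 1: x0=(1.5978, -0.5205, 0.0943) x1=(-1.1373, -0.9780, -1.8672) x2=(-1.7299, -1.5900, -1.4628) x3=(1.6197, 1.2338, -0.2284)
step 2: x0=(1.6056, -0.5210, 0.0986) x1=(-1.1448, -0.9760, -1.8743) x2=(-1.7198, -1.5900, -1.4556) x3=(1.6294, 1.2275, -0.2368)
step 3: x0=(1.6134, -0.5214, 0.1030) x1=(-1.1522, -0.9742, -1.8814) x2=(-1.7097, -1.5899, -1.4485) x3=(1.6392, 1.2213, -0.2452)
step 4: x0=(1.6212, -0.5219, 0.1073) x1=(-1.1597, -0.9723, -1.8885) x2=(-1.6995, -1.5898, -1.4413) x3=(1.6489, 1.2150, -0.2536)
step 5: x0=(1.6290, -0.5224, 0.1116) x1=(-1.1673, -0.9706, -1.8955) x2=(-1.6893, -1.5897, -1.4342) x3=(1.6586, 1.2088, -0.2620)
step 6: x0=(1.6368, -0.5229, 0.1159) x1=(-1.1750, -0.9689, -1.9024) x2=(-1.6791, -1.5896, -1.4271) x3=(1.6683, 1.2025, -0.2704)
step 7: x0=(1.6446, -0.5233, 0.1202) x1=(-1.1827, -0.9673, -1.9093) x2=(-1.6689, -1.5894, -1.4200) x3=(1.6780, 1.1963, -0.2788)
step 8: x0=(1.6524, -0.5238, 0.1246) x1=(-1.1904, -0.9657, -1.9162) x2=(-1.6587, -1.5892, -1.4129) x3=(1.6878, 1.1901, -0.2872)
step 9: x0=(1.6602, -0.5243, 0.1289) x1=(-1.1982, -0.9642, -1.9230) x2=(-1.6484, -1.5890, -1.4059) x3=(1.6975, 1.1838, -0.2956)
step 10: x0=(1.6680, -0.5248, 0.1332) x1=(-1.2061, -0.9628, -1.9297) x2=(-1.6381, -1.5888, -1.3989) x3=(1.7072, 1.1776, -0.3040)
step 11: x0=(1.6758, -0.5252, 0.1375) x1=(-1.2140, -0.9615, -1.9364) x2=(-1.6278, -1.5885, -1.3919) x3=(1.7169, 1.1713, -0.3124)
step 12: x0=(1.6836, -0.5257, 0.1418) x1=(-1.2219, -0.9602, -1.9430) x2=(-1.6175, -1.5882, -1.3849) x3=(1.7266, 1.1651, -0.3208)
step 13: x0=(1.6914, -0.5262, 0.1461) x1=(-1.2299, -0.9590, -1.9496) x2=(-1.6072, -1.5879, -1.3779) x3=(1.7364, 1.1588, -0.3292)
step 14: x0=(1.6992, -0.5266, 0.1505) x1=(-1.2379, -0.9579, -1.9561) x2=(-1.5968, -1.5876, -1.3710) x3=(1.7461, 1.1526, -0.3376)
step 15: x0=(1.7070, -0.5271, 0.1548) x1=(-1.2460, -0.9568, -1.9625) x2=(-1.5864, -1.5872, -1.3641) x3=(1.7558, 1.1463, -0.3460)
step 16: x0=(1.7148, -0.5276, 0.1591) x1=(-1.2541, -0.9558, -1.9688) x2=(-1.5761, -1.5868, -1.3572) x3=(1.7655, 1.1401, -0.3544)
step 17: x0=(1.7226, -0.5280, 0.1634) x1=(-1.2622, -0.9549, -1.9751) x2=(-1.5657, -1.5864, -1.3504) x3=(1.7752, 1.1338, -0.3628)
step 18: x0=(1.7304, -0.5285, 0.1677) x1=(-1.2704, -0.9540, -1.9814) x2=(-1.5553, -1.5859, -1.3435) x3=(1.7850, 1.1276, -0.3712)
step 19: x0=(1.7382, -0.5289, 0.1720) x1=(-1.2786, -0.9532, -1.9875) x2=(-1.5448, -1.5854, -1.3367) x3=(1.7947, 1.1213, -0.3796)
step 20: x0=(1.7460, -0.5294, 0.1764) x1=(-1.2868, -0.9524, -1.9936) x2=(-1.5344, -1.5849, -1.3300) x3=(1.8044, 1.1150, -0.3880)
step 21: x0=(1.7538, -0.5299, 0.1807) x1=(-1.2951, -0.9518, -1.9997) x2=(-1.5240, -1.5844, -1.3232) x3=(1.8141, 1.1088, -0.3964)
step 22: x0=(1.7616, -0.5303, 0.1850) x1=(-1.3034, -0.9511, -2.0057) x2=(-1.5135, -1.5839, -1.3165) x3=(1.8238, 1.1025, -0.4048)
step 23: x0=(1.7694, -0.5308, 0.1893) x1=(-1.3116, -0.9506, -2.0116) x2=(-1.5031, -1.5833, -1.3097) x3=(1.8336, 1.0963, -0.4132)
step 24: x0=(1.7772, -0.5312, 0.1936) x1=(-1.3199, -0.9500, -2.0175) x2=(-1.4926, -1.5827, -1.3031) x3=(1.8433, 1.0900, -0.4215)
step 25: x0=(1.7850, -0.5317, 0.1979) x1=(-1.3283, -0.9496, -2.0233) x2=(-1.4822, -1.5821, -1.2964) x3=(1.8530, 1.0838, -0.4299)
step 26: x0=(1.7928, -0.5321, 0.2022) x1=(-1.3366, -0.9492, -2.0290) x2=(-1.4717, -1.5815, -1.2897) x3=(1.8627, 1.0775, -0.4383)
step 27: x0=(1.8006, -0.5326, 0.2065) x1=(-1.3449, -0.9488, -2.0347) x2=(-1.4612, -1.5809, -1.2831) x3=(1.8724, 1.0712, -0.4467)
step 28: x0=(1.8084, -0.5330, 0.2109) x1=(-1.3533, -0.9485, -2.0404) x2=(-1.4508, -1.5802, -1.2765) x3=(1.8822, 1.0650, -0.4551)
step 29: x0=(1.8162, -0.5335, 0.2152) x1=(-1.3616, -0.9482, -2.0460) x2=(-1.4403, -1.5796, -1.2699) x3=(1.8919, 1.0587, -0.4635)
step 30: x0=(1.8240, -0.5339, 0.2195) x1=(-1.3700, -0.9479, -2.0515) x2=(-1.4298, -1.5789, -1.2633) x3=(1.9016, 1.0524, -0.4719)
step 31: x0=(1.8318, -0.5344, 0.2238) x1=(-1.3784, -0.9477, -2.0570) x2=(-1.4193, -1.5782, -1.2568) x3=(1.9113, 1.0462, -0.4803)
step 32: x0=(1.8396, -0.5348, 0.2281) x1=(-1.3867, -0.9475, -2.0625) x2=(-1.4089, -1.5775, -1.2503) x3=(1.9210, 1.0399, -0.4887)
step 33: x0=(1.8474, -0.5353, 0.2324) x1=(-1.3951, -0.9474, -2.0679) x2=(-1.3984, -1.5768, -1.2437) x3=(1.9307, 1.0336, -0.4971)
step 34: x0=(1.8552, -0.5357, 0.2367) x1=(-1.4034, -0.9473, -2.0733) x2=(-1.3879, -1.5760, -1.2372) x3=(1.9405, 1.0274, -0.5055)
step 35: x0=(1.8630, -0.5362, 0.2410) x1=(-1.4118, -0.9472, -2.0786) x2=(-1.3774, -1.5753, -1.2307) x3=(1.9502, 1.0211, -0.5139)
step 36: x0=(1.8708, -0.5366, 0.2453) x1=(-1.4202, -0.9471, -2.0839) x2=(-1.3669, -1.5745, -1.2243) x3=(1.9599, 1.0148, -0.5223)
step 37: x0=(1.8786, -0.5370, 0.2496) x1=(-1.4285, -0.9471, -2.0892) x2=(-1.3565, -1.5738, -1.2178) x3=(1.9696, 1.0086, -0.5306)

(1.9696, 1.0086, -0.5306)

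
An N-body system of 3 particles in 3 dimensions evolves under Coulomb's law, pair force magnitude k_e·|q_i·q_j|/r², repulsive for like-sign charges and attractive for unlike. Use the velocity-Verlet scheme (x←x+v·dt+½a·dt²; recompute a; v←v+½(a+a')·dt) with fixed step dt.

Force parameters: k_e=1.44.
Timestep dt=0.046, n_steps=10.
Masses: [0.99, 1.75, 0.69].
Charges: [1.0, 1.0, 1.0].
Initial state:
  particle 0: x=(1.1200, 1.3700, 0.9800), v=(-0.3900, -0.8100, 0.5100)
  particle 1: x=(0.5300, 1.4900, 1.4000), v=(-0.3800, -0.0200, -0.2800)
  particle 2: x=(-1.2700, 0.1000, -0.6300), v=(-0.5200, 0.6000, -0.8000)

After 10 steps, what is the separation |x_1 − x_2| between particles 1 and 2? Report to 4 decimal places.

3.1855

step 0: x0=(1.1200, 1.3700, 0.9800) x1=(0.5300, 1.4900, 1.4000) x2=(-1.2700, 0.1000, -0.6300)
step 1: x0=(1.1045, 1.3323, 1.0019) x1=(0.5113, 1.4894, 1.3881) x2=(-1.2942, 0.1274, -0.6671)
step 2: x0=(1.0940, 1.2935, 1.0209) x1=(0.4900, 1.4896, 1.3781) x2=(-1.3191, 0.1544, -0.7047)
step 3: x0=(1.0885, 1.2533, 1.0371) x1=(0.4660, 1.4907, 1.3698) x2=(-1.3445, 0.1811, -0.7429)
step 4: x0=(1.0879, 1.2113, 1.0511) x1=(0.4396, 1.4930, 1.3631) x2=(-1.3706, 0.2074, -0.7816)
step 5: x0=(1.0919, 1.1676, 1.0631) x1=(0.4108, 1.4963, 1.3577) x2=(-1.3972, 0.2334, -0.8209)
step 6: x0=(1.1000, 1.1221, 1.0737) x1=(0.3799, 1.5008, 1.3533) x2=(-1.4245, 0.2591, -0.8608)
step 7: x0=(1.1117, 1.0748, 1.0830) x1=(0.3471, 1.5065, 1.3499) x2=(-1.4523, 0.2845, -0.9012)
step 8: x0=(1.1268, 1.0258, 1.0914) x1=(0.3127, 1.5131, 1.3471) x2=(-1.4807, 0.3096, -0.9422)
step 9: x0=(1.1447, 0.9754, 1.0992) x1=(0.2770, 1.5207, 1.3450) x2=(-1.5096, 0.3345, -0.9838)
step 10: x0=(1.1651, 0.9235, 1.1065) x1=(0.2400, 1.5292, 1.3434) x2=(-1.5391, 0.3591, -1.0259)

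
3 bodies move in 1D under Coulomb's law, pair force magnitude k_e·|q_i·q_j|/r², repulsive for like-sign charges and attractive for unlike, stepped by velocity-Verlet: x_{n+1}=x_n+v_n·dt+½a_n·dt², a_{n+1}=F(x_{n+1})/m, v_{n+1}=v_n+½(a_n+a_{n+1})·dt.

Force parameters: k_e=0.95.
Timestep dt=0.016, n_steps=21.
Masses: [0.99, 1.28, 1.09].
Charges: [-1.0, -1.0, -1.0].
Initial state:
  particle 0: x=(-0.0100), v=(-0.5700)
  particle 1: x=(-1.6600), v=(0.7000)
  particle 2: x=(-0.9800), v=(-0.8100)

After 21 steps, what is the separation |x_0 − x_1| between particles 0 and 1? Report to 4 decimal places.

1.4648

step 0: x0=(-0.0100) x1=(-1.6600) x2=(-0.9800)
step 1: x0=(-0.0189) x1=(-1.6490) x2=(-0.9928)
step 2: x0=(-0.0275) x1=(-1.6386) x2=(-1.0054)
step 3: x0=(-0.0358) x1=(-1.6287) x2=(-1.0176)
step 4: x0=(-0.0437) x1=(-1.6194) x2=(-1.0295)
step 5: x0=(-0.0512) x1=(-1.6107) x2=(-1.0409)
step 6: x0=(-0.0584) x1=(-1.6027) x2=(-1.0519)
step 7: x0=(-0.0652) x1=(-1.5953) x2=(-1.0624)
step 8: x0=(-0.0717) x1=(-1.5888) x2=(-1.0723)
step 9: x0=(-0.0778) x1=(-1.5830) x2=(-1.0817)
step 10: x0=(-0.0836) x1=(-1.5780) x2=(-1.0903)
step 11: x0=(-0.0890) x1=(-1.5740) x2=(-1.0982)
step 12: x0=(-0.0941) x1=(-1.5709) x2=(-1.1054)
step 13: x0=(-0.0988) x1=(-1.5687) x2=(-1.1117)
step 14: x0=(-0.1032) x1=(-1.5675) x2=(-1.1172)
step 15: x0=(-0.1072) x1=(-1.5674) x2=(-1.1218)
step 16: x0=(-0.1109) x1=(-1.5683) x2=(-1.1255)
step 17: x0=(-0.1142) x1=(-1.5702) x2=(-1.1283)
step 18: x0=(-0.1171) x1=(-1.5733) x2=(-1.1302)
step 19: x0=(-0.1197) x1=(-1.5774) x2=(-1.1311)
step 20: x0=(-0.1220) x1=(-1.5825) x2=(-1.1312)
step 21: x0=(-0.1239) x1=(-1.5886) x2=(-1.1303)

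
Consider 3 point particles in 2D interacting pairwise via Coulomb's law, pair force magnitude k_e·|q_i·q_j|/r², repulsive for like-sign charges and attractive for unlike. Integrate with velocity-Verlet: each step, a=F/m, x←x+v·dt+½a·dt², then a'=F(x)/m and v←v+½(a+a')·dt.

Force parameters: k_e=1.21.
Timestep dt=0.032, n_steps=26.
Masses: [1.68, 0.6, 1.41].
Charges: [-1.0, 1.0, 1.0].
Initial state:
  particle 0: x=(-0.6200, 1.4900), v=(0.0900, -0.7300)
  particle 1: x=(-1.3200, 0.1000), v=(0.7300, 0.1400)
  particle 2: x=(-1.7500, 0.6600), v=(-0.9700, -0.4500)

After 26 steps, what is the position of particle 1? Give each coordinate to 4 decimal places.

step 0: x0=(-0.6200, 1.4900) x1=(-1.3200, 0.1000) x2=(-1.7500, 0.6600)
step 1: x0=(-0.6173, 1.4664) x1=(-1.2952, 0.1032) x2=(-1.7814, 0.6464)
step 2: x0=(-0.6151, 1.4423) x1=(-1.2674, 0.1043) x2=(-1.8135, 0.6343)
step 3: x0=(-0.6133, 1.4177) x1=(-1.2366, 0.1038) x2=(-1.8464, 0.6235)
step 4: x0=(-0.6120, 1.3926) x1=(-1.2030, 0.1021) x2=(-1.8800, 0.6139)
step 5: x0=(-0.6111, 1.3670) x1=(-1.1666, 0.0996) x2=(-1.9142, 0.6051)
step 6: x0=(-0.6106, 1.3409) x1=(-1.1278, 0.0966) x2=(-1.9490, 0.5972)
step 7: x0=(-0.6106, 1.3142) x1=(-1.0865, 0.0935) x2=(-1.9843, 0.5899)
step 8: x0=(-0.6109, 1.2870) x1=(-1.0431, 0.0906) x2=(-2.0199, 0.5832)
step 9: x0=(-0.6118, 1.2593) x1=(-0.9978, 0.0882) x2=(-2.0560, 0.5770)
step 10: x0=(-0.6130, 1.2309) x1=(-0.9506, 0.0863) x2=(-2.0922, 0.5712)
step 11: x0=(-0.6146, 1.2020) x1=(-0.9018, 0.0854) x2=(-2.1287, 0.5658)
step 12: x0=(-0.6166, 1.1724) x1=(-0.8515, 0.0855) x2=(-2.1654, 0.5607)
step 13: x0=(-0.6190, 1.1421) x1=(-0.7999, 0.0869) x2=(-2.2022, 0.5558)
step 14: x0=(-0.6217, 1.1111) x1=(-0.7470, 0.0897) x2=(-2.2391, 0.5512)
step 15: x0=(-0.6248, 1.0793) x1=(-0.6931, 0.0943) x2=(-2.2761, 0.5468)
step 16: x0=(-0.6281, 1.0467) x1=(-0.6384, 0.1007) x2=(-2.3131, 0.5426)
step 17: x0=(-0.6317, 1.0133) x1=(-0.5829, 0.1093) x2=(-2.3501, 0.5385)
step 18: x0=(-0.6355, 0.9788) x1=(-0.5270, 0.1203) x2=(-2.3871, 0.5346)
step 19: x0=(-0.6393, 0.9433) x1=(-0.4708, 0.1338) x2=(-2.4240, 0.5308)
step 20: x0=(-0.6432, 0.9067) x1=(-0.4148, 0.1503) x2=(-2.4610, 0.5271)
step 21: x0=(-0.6469, 0.8690) x1=(-0.3592, 0.1698) x2=(-2.4978, 0.5234)
step 22: x0=(-0.6503, 0.8300) x1=(-0.3046, 0.1925) x2=(-2.5347, 0.5199)
step 23: x0=(-0.6533, 0.7897) x1=(-0.2515, 0.2187) x2=(-2.5714, 0.5164)
step 24: x0=(-0.6555, 0.7482) x1=(-0.2004, 0.2483) x2=(-2.6081, 0.5130)
step 25: x0=(-0.6569, 0.7054) x1=(-0.1520, 0.2811) x2=(-2.6447, 0.5096)
step 26: x0=(-0.6572, 0.6616) x1=(-0.1070, 0.3170) x2=(-2.6812, 0.5062)

(-0.1070, 0.3170)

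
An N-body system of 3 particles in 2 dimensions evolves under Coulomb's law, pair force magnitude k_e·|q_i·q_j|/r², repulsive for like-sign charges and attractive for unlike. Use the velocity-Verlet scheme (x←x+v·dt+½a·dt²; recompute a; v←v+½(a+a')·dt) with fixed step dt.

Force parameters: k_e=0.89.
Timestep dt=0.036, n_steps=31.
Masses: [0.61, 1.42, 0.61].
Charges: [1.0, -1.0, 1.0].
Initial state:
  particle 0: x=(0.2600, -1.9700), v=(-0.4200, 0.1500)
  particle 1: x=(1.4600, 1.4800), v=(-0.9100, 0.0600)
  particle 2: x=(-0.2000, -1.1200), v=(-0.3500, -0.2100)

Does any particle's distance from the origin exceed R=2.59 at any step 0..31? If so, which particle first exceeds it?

no

step 0: x0=(0.2600, -1.9700) x1=(1.4600, 1.4800) x2=(-0.2000, -1.1200)
step 1: x0=(0.2454, -1.9654) x1=(1.4272, 1.4821) x2=(-0.2130, -1.1266)
step 2: x0=(0.2318, -1.9625) x1=(1.3943, 1.4841) x2=(-0.2269, -1.1312)
step 3: x0=(0.2193, -1.9613) x1=(1.3614, 1.4859) x2=(-0.2418, -1.1338)
step 4: x0=(0.2078, -1.9618) x1=(1.3284, 1.4876) x2=(-0.2575, -1.1344)
step 5: x0=(0.1975, -1.9640) x1=(1.2954, 1.4892) x2=(-0.2742, -1.1330)
step 6: x0=(0.1882, -1.9679) x1=(1.2623, 1.4906) x2=(-0.2918, -1.1296)
step 7: x0=(0.1799, -1.9734) x1=(1.2291, 1.4919) x2=(-0.3103, -1.1242)
step 8: x0=(0.1727, -1.9804) x1=(1.1959, 1.4931) x2=(-0.3296, -1.1170)
step 9: x0=(0.1664, -1.9890) x1=(1.1626, 1.4941) x2=(-0.3498, -1.1080)
step 10: x0=(0.1611, -1.9990) x1=(1.1292, 1.4950) x2=(-0.3709, -1.0972)
step 11: x0=(0.1568, -2.0103) x1=(1.0958, 1.4957) x2=(-0.3927, -1.0848)
step 12: x0=(0.1533, -2.0229) x1=(1.0623, 1.4964) x2=(-0.4152, -1.0708)
step 13: x0=(0.1506, -2.0367) x1=(1.0287, 1.4968) x2=(-0.4384, -1.0552)
step 14: x0=(0.1487, -2.0515) x1=(0.9951, 1.4972) x2=(-0.4622, -1.0383)
step 15: x0=(0.1475, -2.0674) x1=(0.9614, 1.4974) x2=(-0.4867, -1.0200)
step 16: x0=(0.1471, -2.0843) x1=(0.9277, 1.4974) x2=(-0.5116, -1.0004)
step 17: x0=(0.1472, -2.1019) x1=(0.8939, 1.4973) x2=(-0.5371, -0.9796)
step 18: x0=(0.1480, -2.1204) x1=(0.8600, 1.4971) x2=(-0.5630, -0.9577)
step 19: x0=(0.1493, -2.1397) x1=(0.8261, 1.4967) x2=(-0.5894, -0.9347)
step 20: x0=(0.1511, -2.1596) x1=(0.7921, 1.4962) x2=(-0.6161, -0.9107)
step 21: x0=(0.1534, -2.1801) x1=(0.7581, 1.4955) x2=(-0.6431, -0.8858)
step 22: x0=(0.1562, -2.2012) x1=(0.7240, 1.4947) x2=(-0.6705, -0.8599)
step 23: x0=(0.1594, -2.2227) x1=(0.6898, 1.4937) x2=(-0.6981, -0.8332)
step 24: x0=(0.1630, -2.2448) x1=(0.6556, 1.4926) x2=(-0.7259, -0.8056)
step 25: x0=(0.1669, -2.2673) x1=(0.6213, 1.4913) x2=(-0.7540, -0.7772)
step 26: x0=(0.1712, -2.2902) x1=(0.5869, 1.4898) x2=(-0.7823, -0.7481)
step 27: x0=(0.1758, -2.3134) x1=(0.5525, 1.4882) x2=(-0.8107, -0.7183)
step 28: x0=(0.1807, -2.3370) x1=(0.5180, 1.4865) x2=(-0.8392, -0.6878)
step 29: x0=(0.1859, -2.3609) x1=(0.4834, 1.4846) x2=(-0.8679, -0.6566)
step 30: x0=(0.1913, -2.3850) x1=(0.4487, 1.4825) x2=(-0.8967, -0.6247)
step 31: x0=(0.1970, -2.4094) x1=(0.4140, 1.4803) x2=(-0.9255, -0.5923)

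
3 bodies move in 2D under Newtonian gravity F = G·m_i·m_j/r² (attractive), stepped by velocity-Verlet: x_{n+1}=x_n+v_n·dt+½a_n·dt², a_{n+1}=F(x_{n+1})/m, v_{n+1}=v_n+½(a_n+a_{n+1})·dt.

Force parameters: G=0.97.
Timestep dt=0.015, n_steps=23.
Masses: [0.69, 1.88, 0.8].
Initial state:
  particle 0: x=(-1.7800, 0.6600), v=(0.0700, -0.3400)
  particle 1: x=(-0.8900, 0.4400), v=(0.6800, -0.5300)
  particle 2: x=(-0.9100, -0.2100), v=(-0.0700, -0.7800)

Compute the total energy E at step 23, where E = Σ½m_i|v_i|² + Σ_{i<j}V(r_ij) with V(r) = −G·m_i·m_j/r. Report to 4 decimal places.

step 0: x0=(-1.7800, 0.6600) x1=(-0.8900, 0.4400) x2=(-0.9100, -0.2100)
step 1: x0=(-1.7787, 0.6548) x1=(-0.8799, 0.4319) x2=(-0.9111, -0.2212)
step 2: x0=(-1.7768, 0.6494) x1=(-0.8700, 0.4234) x2=(-0.9122, -0.2313)
step 3: x0=(-1.7744, 0.6438) x1=(-0.8603, 0.4145) x2=(-0.9133, -0.2405)
step 4: x0=(-1.7715, 0.6380) x1=(-0.8507, 0.4053) x2=(-0.9144, -0.2486)
step 5: x0=(-1.7680, 0.6320) x1=(-0.8414, 0.3957) x2=(-0.9154, -0.2557)
step 6: x0=(-1.7640, 0.6259) x1=(-0.8323, 0.3857) x2=(-0.9165, -0.2617)
step 7: x0=(-1.7595, 0.6195) x1=(-0.8234, 0.3754) x2=(-0.9174, -0.2668)
step 8: x0=(-1.7546, 0.6129) x1=(-0.8147, 0.3647) x2=(-0.9183, -0.2708)
step 9: x0=(-1.7491, 0.6062) x1=(-0.8062, 0.3537) x2=(-0.9192, -0.2738)
step 10: x0=(-1.7431, 0.5992) x1=(-0.7980, 0.3422) x2=(-0.9199, -0.2756)
step 11: x0=(-1.7366, 0.5921) x1=(-0.7900, 0.3304) x2=(-0.9204, -0.2764)
step 12: x0=(-1.7296, 0.5847) x1=(-0.7822, 0.3182) x2=(-0.9209, -0.2761)
step 13: x0=(-1.7222, 0.5771) x1=(-0.7747, 0.3055) x2=(-0.9211, -0.2747)
step 14: x0=(-1.7142, 0.5694) x1=(-0.7675, 0.2924) x2=(-0.9212, -0.2720)
step 15: x0=(-1.7057, 0.5614) x1=(-0.7605, 0.2789) x2=(-0.9210, -0.2681)
step 16: x0=(-1.6968, 0.5532) x1=(-0.7538, 0.2649) x2=(-0.9205, -0.2629)
step 17: x0=(-1.6873, 0.5447) x1=(-0.7475, 0.2504) x2=(-0.9197, -0.2563)
step 18: x0=(-1.6774, 0.5361) x1=(-0.7415, 0.2354) x2=(-0.9186, -0.2483)
step 19: x0=(-1.6669, 0.5272) x1=(-0.7359, 0.2198) x2=(-0.9170, -0.2388)
step 20: x0=(-1.6560, 0.5180) x1=(-0.7307, 0.2036) x2=(-0.9148, -0.2276)
step 21: x0=(-1.6445, 0.5086) x1=(-0.7260, 0.1867) x2=(-0.9120, -0.2145)
step 22: x0=(-1.6325, 0.4990) x1=(-0.7217, 0.1690) x2=(-0.9085, -0.1995)
step 23: x0=(-1.6199, 0.4891) x1=(-0.7181, 0.1505) x2=(-0.9040, -0.1822)
step 0 velocities: v0=(0.0700, -0.3400) v1=(0.6800, -0.5300) v2=(-0.0700, -0.7800)
step 0: KE=0.9856, PE=-4.0510, E=-3.0655
step 23 velocities: v0=(0.8549, -0.6704) v1=(0.2156, -1.2672) v2=(0.3444, 1.2374)
step 23: KE=2.6203, PE=-5.6798, E=-3.0595

-3.0595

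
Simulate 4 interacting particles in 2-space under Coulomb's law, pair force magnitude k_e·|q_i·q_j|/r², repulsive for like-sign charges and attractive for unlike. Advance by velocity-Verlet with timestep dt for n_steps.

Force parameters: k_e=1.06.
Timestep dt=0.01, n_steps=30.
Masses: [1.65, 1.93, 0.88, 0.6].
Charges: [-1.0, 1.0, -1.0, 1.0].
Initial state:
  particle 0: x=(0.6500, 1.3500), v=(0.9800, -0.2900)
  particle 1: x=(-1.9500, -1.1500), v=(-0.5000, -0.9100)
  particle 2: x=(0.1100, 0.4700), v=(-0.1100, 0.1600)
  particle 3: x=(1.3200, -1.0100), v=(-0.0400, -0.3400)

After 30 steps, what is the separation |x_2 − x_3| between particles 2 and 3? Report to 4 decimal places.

step 0: x0=(0.6500, 1.3500) x1=(-1.9500, -1.1500) x2=(0.1100, 0.4700) x3=(1.3200, -1.0100)
step 1: x0=(0.6598, 1.3471) x1=(-1.9550, -1.1591) x2=(0.1089, 0.4715) x3=(1.3196, -1.0134)
step 2: x0=(0.6697, 1.3443) x1=(-1.9600, -1.1682) x2=(0.1077, 0.4729) x3=(1.3192, -1.0167)
step 3: x0=(0.6795, 1.3415) x1=(-1.9650, -1.1773) x2=(0.1065, 0.4742) x3=(1.3187, -1.0199)
step 4: x0=(0.6895, 1.3387) x1=(-1.9700, -1.1863) x2=(0.1052, 0.4754) x3=(1.3182, -1.0231)
step 5: x0=(0.6994, 1.3360) x1=(-1.9749, -1.1954) x2=(0.1038, 0.4764) x3=(1.3177, -1.0262)
step 6: x0=(0.7094, 1.3333) x1=(-1.9799, -1.2045) x2=(0.1024, 0.4773) x3=(1.3172, -1.0292)
step 7: x0=(0.7194, 1.3306) x1=(-1.9849, -1.2135) x2=(0.1010, 0.4780) x3=(1.3167, -1.0322)
step 8: x0=(0.7294, 1.3280) x1=(-1.9899, -1.2226) x2=(0.0995, 0.4787) x3=(1.3161, -1.0351)
step 9: x0=(0.7395, 1.3254) x1=(-1.9948, -1.2316) x2=(0.0979, 0.4792) x3=(1.3155, -1.0379)
step 10: x0=(0.7496, 1.3228) x1=(-1.9998, -1.2406) x2=(0.0963, 0.4796) x3=(1.3149, -1.0407)
step 11: x0=(0.7597, 1.3202) x1=(-2.0048, -1.2496) x2=(0.0946, 0.4799) x3=(1.3143, -1.0434)
step 12: x0=(0.7699, 1.3177) x1=(-2.0097, -1.2587) x2=(0.0929, 0.4800) x3=(1.3137, -1.0460)
step 13: x0=(0.7801, 1.3153) x1=(-2.0147, -1.2677) x2=(0.0911, 0.4801) x3=(1.3130, -1.0486)
step 14: x0=(0.7904, 1.3128) x1=(-2.0196, -1.2767) x2=(0.0892, 0.4800) x3=(1.3123, -1.0511)
step 15: x0=(0.8007, 1.3104) x1=(-2.0246, -1.2857) x2=(0.0873, 0.4798) x3=(1.3116, -1.0535)
step 16: x0=(0.8110, 1.3080) x1=(-2.0295, -1.2947) x2=(0.0853, 0.4795) x3=(1.3109, -1.0559)
step 17: x0=(0.8213, 1.3056) x1=(-2.0344, -1.3036) x2=(0.0833, 0.4791) x3=(1.3102, -1.0582)
step 18: x0=(0.8317, 1.3033) x1=(-2.0394, -1.3126) x2=(0.0812, 0.4786) x3=(1.3094, -1.0604)
step 19: x0=(0.8421, 1.3009) x1=(-2.0443, -1.3216) x2=(0.0790, 0.4780) x3=(1.3086, -1.0626)
step 20: x0=(0.8526, 1.2986) x1=(-2.0492, -1.3305) x2=(0.0768, 0.4773) x3=(1.3078, -1.0647)
step 21: x0=(0.8630, 1.2964) x1=(-2.0542, -1.3395) x2=(0.0746, 0.4765) x3=(1.3070, -1.0668)
step 22: x0=(0.8736, 1.2941) x1=(-2.0591, -1.3484) x2=(0.0723, 0.4755) x3=(1.3062, -1.0687)
step 23: x0=(0.8841, 1.2919) x1=(-2.0640, -1.3574) x2=(0.0699, 0.4745) x3=(1.3054, -1.0706)
step 24: x0=(0.8947, 1.2897) x1=(-2.0689, -1.3663) x2=(0.0675, 0.4734) x3=(1.3045, -1.0725)
step 25: x0=(0.9053, 1.2875) x1=(-2.0738, -1.3753) x2=(0.0650, 0.4722) x3=(1.3036, -1.0743)
step 26: x0=(0.9160, 1.2853) x1=(-2.0787, -1.3842) x2=(0.0624, 0.4709) x3=(1.3027, -1.0760)
step 27: x0=(0.9266, 1.2832) x1=(-2.0836, -1.3931) x2=(0.0598, 0.4695) x3=(1.3018, -1.0776)
step 28: x0=(0.9373, 1.2810) x1=(-2.0885, -1.4020) x2=(0.0572, 0.4680) x3=(1.3008, -1.0792)
step 29: x0=(0.9481, 1.2789) x1=(-2.0934, -1.4109) x2=(0.0545, 0.4664) x3=(1.2999, -1.0807)
step 30: x0=(0.9589, 1.2768) x1=(-2.0983, -1.4198) x2=(0.0517, 0.4647) x3=(1.2989, -1.0821)

1.9870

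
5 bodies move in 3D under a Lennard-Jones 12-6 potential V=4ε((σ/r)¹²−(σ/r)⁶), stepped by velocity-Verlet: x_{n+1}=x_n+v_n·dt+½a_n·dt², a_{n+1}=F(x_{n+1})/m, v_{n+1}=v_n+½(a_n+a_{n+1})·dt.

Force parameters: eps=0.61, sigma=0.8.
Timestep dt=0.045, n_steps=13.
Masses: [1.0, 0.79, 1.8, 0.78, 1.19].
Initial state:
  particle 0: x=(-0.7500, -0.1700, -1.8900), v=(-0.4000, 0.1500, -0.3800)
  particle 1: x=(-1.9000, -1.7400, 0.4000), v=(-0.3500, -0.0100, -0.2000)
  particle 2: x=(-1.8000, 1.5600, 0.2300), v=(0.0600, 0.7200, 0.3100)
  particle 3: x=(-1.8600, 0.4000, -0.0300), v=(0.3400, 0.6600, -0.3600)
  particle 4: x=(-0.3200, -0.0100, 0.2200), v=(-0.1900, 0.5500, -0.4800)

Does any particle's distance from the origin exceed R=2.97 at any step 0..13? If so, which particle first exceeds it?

no

step 0: x0=(-0.7500, -0.1700, -1.8900) x1=(-1.9000, -1.7400, 0.4000) x2=(-1.8000, 1.5600, 0.2300) x3=(-1.8600, 0.4000, -0.0300) x4=(-0.3200, -0.0100, 0.2200)
step 1: x0=(-0.7680, -0.1632, -1.9071) x1=(-1.9157, -1.7404, 0.3910) x2=(-1.7973, 1.5919, 0.2438) x3=(-1.8445, 0.4308, -0.0459) x4=(-0.3287, 0.0148, 0.1984)
step 2: x0=(-0.7860, -0.1565, -1.9241) x1=(-1.9315, -1.7408, 0.3820) x2=(-1.7947, 1.6228, 0.2574) x3=(-1.8285, 0.4637, -0.0612) x4=(-0.3376, 0.0396, 0.1767)
step 3: x0=(-0.8040, -0.1497, -1.9410) x1=(-1.9472, -1.7411, 0.3729) x2=(-1.7920, 1.6527, 0.2708) x3=(-1.8120, 0.4986, -0.0759) x4=(-0.3469, 0.0646, 0.1549)
step 4: x0=(-0.8221, -0.1429, -1.9579) x1=(-1.9629, -1.7413, 0.3639) x2=(-1.7894, 1.6817, 0.2838) x3=(-1.7951, 0.5355, -0.0899) x4=(-0.3564, 0.0896, 0.1331)
step 5: x0=(-0.8401, -0.1361, -1.9747) x1=(-1.9785, -1.7416, 0.3548) x2=(-1.7867, 1.7097, 0.2965) x3=(-1.7776, 0.5744, -0.1032) x4=(-0.3663, 0.1147, 0.1112)
step 6: x0=(-0.8582, -0.1293, -1.9914) x1=(-1.9942, -1.7417, 0.3458) x2=(-1.7841, 1.7369, 0.3090) x3=(-1.7596, 0.6151, -0.1157) x4=(-0.3766, 0.1400, 0.0892)
step 7: x0=(-0.8762, -0.1225, -2.0081) x1=(-2.0098, -1.7419, 0.3367) x2=(-1.7814, 1.7630, 0.3210) x3=(-1.7411, 0.6578, -0.1273) x4=(-0.3873, 0.1654, 0.0671)
step 8: x0=(-0.8943, -0.1156, -2.0247) x1=(-2.0255, -1.7420, 0.3276) x2=(-1.7786, 1.7882, 0.3327) x3=(-1.7220, 0.7024, -0.1379) x4=(-0.3984, 0.1910, 0.0450)
step 9: x0=(-0.9123, -0.1087, -2.0413) x1=(-2.0411, -1.7421, 0.3186) x2=(-1.7758, 1.8124, 0.3439) x3=(-1.7023, 0.7490, -0.1475) x4=(-0.4101, 0.2167, 0.0227)
step 10: x0=(-0.9304, -0.1019, -2.0578) x1=(-2.0567, -1.7421, 0.3095) x2=(-1.7729, 1.8356, 0.3547) x3=(-1.6820, 0.7975, -0.1559) x4=(-0.4223, 0.2427, 0.0004)
step 11: x0=(-0.9485, -0.0950, -2.0742) x1=(-2.0723, -1.7421, 0.3004) x2=(-1.7699, 1.8577, 0.3650) x3=(-1.6611, 0.8482, -0.1631) x4=(-0.4351, 0.2689, -0.0220)
step 12: x0=(-0.9665, -0.0881, -2.0906) x1=(-2.0879, -1.7421, 0.2913) x2=(-1.7667, 1.8786, 0.3746) x3=(-1.6394, 0.9010, -0.1688) x4=(-0.4485, 0.2955, -0.0446)
step 13: x0=(-0.9846, -0.0811, -2.1069) x1=(-2.1034, -1.7421, 0.2821) x2=(-1.7634, 1.8983, 0.3835) x3=(-1.6171, 0.9560, -0.1728) x4=(-0.4627, 0.3224, -0.0672)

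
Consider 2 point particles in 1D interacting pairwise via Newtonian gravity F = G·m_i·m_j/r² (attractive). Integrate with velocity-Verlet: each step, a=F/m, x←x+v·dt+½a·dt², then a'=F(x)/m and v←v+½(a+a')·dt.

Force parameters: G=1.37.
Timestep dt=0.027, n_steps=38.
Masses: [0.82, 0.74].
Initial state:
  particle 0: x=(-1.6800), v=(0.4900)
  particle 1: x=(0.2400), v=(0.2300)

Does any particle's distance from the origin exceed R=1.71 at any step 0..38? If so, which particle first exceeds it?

step 0: x0=(-1.6800) x1=(0.2400)
step 1: x0=(-1.6667) x1=(0.2461)
step 2: x0=(-1.6531) x1=(0.2520)
step 3: x0=(-1.6394) x1=(0.2576)
step 4: x0=(-1.6255) x1=(0.2630)
step 5: x0=(-1.6113) x1=(0.2682)
step 6: x0=(-1.5970) x1=(0.2732)
step 7: x0=(-1.5824) x1=(0.2779)
step 8: x0=(-1.5676) x1=(0.2824)
step 9: x0=(-1.5526) x1=(0.2867)
step 10: x0=(-1.5374) x1=(0.2907)
step 11: x0=(-1.5219) x1=(0.2944)
step 12: x0=(-1.5063) x1=(0.2980)
step 13: x0=(-1.4904) x1=(0.3012)
step 14: x0=(-1.4743) x1=(0.3042)
step 15: x0=(-1.4579) x1=(0.3070)
step 16: x0=(-1.4413) x1=(0.3095)
step 17: x0=(-1.4245) x1=(0.3117)
step 18: x0=(-1.4074) x1=(0.3136)
step 19: x0=(-1.3901) x1=(0.3153)
step 20: x0=(-1.3725) x1=(0.3167)
step 21: x0=(-1.3547) x1=(0.3178)
step 22: x0=(-1.3366) x1=(0.3186)
step 23: x0=(-1.3182) x1=(0.3191)
step 24: x0=(-1.2996) x1=(0.3193)
step 25: x0=(-1.2806) x1=(0.3192)
step 26: x0=(-1.2614) x1=(0.3188)
step 27: x0=(-1.2419) x1=(0.3180)
step 28: x0=(-1.2221) x1=(0.3169)
step 29: x0=(-1.2019) x1=(0.3155)
step 30: x0=(-1.1815) x1=(0.3137)
step 31: x0=(-1.1607) x1=(0.3115)
step 32: x0=(-1.1396) x1=(0.3090)
step 33: x0=(-1.1181) x1=(0.3061)
step 34: x0=(-1.0963) x1=(0.3027)
step 35: x0=(-1.0740) x1=(0.2990)
step 36: x0=(-1.0514) x1=(0.2948)
step 37: x0=(-1.0284) x1=(0.2902)
step 38: x0=(-1.0050) x1=(0.2851)

no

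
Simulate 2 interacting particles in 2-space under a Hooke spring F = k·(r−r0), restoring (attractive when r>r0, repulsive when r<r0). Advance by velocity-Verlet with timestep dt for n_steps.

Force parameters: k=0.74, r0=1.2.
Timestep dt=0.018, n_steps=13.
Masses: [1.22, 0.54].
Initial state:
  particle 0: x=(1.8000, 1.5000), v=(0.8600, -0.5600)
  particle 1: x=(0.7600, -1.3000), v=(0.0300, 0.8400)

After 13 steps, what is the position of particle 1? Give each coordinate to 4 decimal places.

step 0: x0=(1.8000, 1.5000) x1=(0.7600, -1.3000)
step 1: x0=(1.8154, 1.4898) x1=(0.7607, -1.2845)
step 2: x0=(1.8307, 1.4792) x1=(0.7616, -1.2683)
step 3: x0=(1.8459, 1.4683) x1=(0.7629, -1.2513)
step 4: x0=(1.8609, 1.4571) x1=(0.7644, -1.2337)
step 5: x0=(1.8758, 1.4456) x1=(0.7662, -1.2153)
step 6: x0=(1.8906, 1.4338) x1=(0.7683, -1.1963)
step 7: x0=(1.9053, 1.4216) x1=(0.7707, -1.1765)
step 8: x0=(1.9198, 1.4092) x1=(0.7734, -1.1561)
step 9: x0=(1.9342, 1.3965) x1=(0.7763, -1.1351)
step 10: x0=(1.9485, 1.3835) x1=(0.7796, -1.1134)
step 11: x0=(1.9627, 1.3703) x1=(0.7831, -1.0911)
step 12: x0=(1.9767, 1.3567) x1=(0.7870, -1.0682)
step 13: x0=(1.9906, 1.3429) x1=(0.7911, -1.0446)

(0.7911, -1.0446)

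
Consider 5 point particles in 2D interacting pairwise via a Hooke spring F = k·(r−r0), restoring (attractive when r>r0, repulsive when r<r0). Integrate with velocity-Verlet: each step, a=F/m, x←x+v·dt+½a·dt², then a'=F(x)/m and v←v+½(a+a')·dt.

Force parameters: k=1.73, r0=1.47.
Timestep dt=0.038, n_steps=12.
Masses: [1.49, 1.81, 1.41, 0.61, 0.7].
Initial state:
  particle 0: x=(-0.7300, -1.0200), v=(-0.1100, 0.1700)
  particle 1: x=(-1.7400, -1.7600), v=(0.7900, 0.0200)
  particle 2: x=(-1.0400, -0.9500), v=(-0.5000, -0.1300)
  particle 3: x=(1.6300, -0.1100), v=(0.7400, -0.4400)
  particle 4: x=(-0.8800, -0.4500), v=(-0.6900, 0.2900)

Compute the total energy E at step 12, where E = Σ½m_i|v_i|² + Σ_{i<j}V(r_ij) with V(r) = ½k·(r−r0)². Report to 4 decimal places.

11.9352

step 0: x0=(-0.7300, -1.0200) x1=(-1.7400, -1.7600) x2=(-1.0400, -0.9500) x3=(1.6300, -0.1100) x4=(-0.8800, -0.4500)
step 1: x0=(-0.7321, -1.0140) x1=(-1.7088, -1.7588) x2=(-1.0589, -0.9549) x3=(1.6471, -0.1307) x4=(-0.9043, -0.4357)
step 2: x0=(-0.7299, -1.0089) x1=(-1.6754, -1.7568) x2=(-1.0775, -0.9597) x3=(1.6421, -0.1590) x4=(-0.9248, -0.4151)
step 3: x0=(-0.7233, -1.0046) x1=(-1.6399, -1.7541) x2=(-1.0956, -0.9644) x3=(1.6149, -0.1948) x4=(-0.9416, -0.3883)
step 4: x0=(-0.7126, -1.0009) x1=(-1.6024, -1.7510) x2=(-1.1132, -0.9690) x3=(1.5662, -0.2376) x4=(-0.9547, -0.3557)
step 5: x0=(-0.6977, -0.9977) x1=(-1.5631, -1.7474) x2=(-1.1304, -0.9735) x3=(1.4968, -0.2868) x4=(-0.9644, -0.3176)
step 6: x0=(-0.6789, -0.9950) x1=(-1.5220, -1.7436) x2=(-1.1471, -0.9777) x3=(1.4081, -0.3418) x4=(-0.9710, -0.2746)
step 7: x0=(-0.6563, -0.9926) x1=(-1.4794, -1.7397) x2=(-1.1634, -0.9817) x3=(1.3016, -0.4018) x4=(-0.9747, -0.2271)
step 8: x0=(-0.6304, -0.9906) x1=(-1.4355, -1.7358) x2=(-1.1795, -0.9854) x3=(1.1794, -0.4662) x4=(-0.9759, -0.1757)
step 9: x0=(-0.6015, -0.9890) x1=(-1.3903, -1.7321) x2=(-1.1954, -0.9886) x3=(1.0436, -0.5340) x4=(-0.9751, -0.1211)
step 10: x0=(-0.5698, -0.9875) x1=(-1.3442, -1.7286) x2=(-1.2114, -0.9914) x3=(0.8967, -0.6045) x4=(-0.9726, -0.0638)
step 11: x0=(-0.5359, -0.9863) x1=(-1.2974, -1.7256) x2=(-1.2277, -0.9935) x3=(0.7412, -0.6769) x4=(-0.9689, -0.0046)
step 12: x0=(-0.5002, -0.9853) x1=(-1.2499, -1.7230) x2=(-1.2445, -0.9950) x3=(0.5798, -0.7505) x4=(-0.9643, 0.0560)
step 0 velocities: v0=(-0.1100, 0.1700) v1=(0.7900, 0.0200) v2=(-0.5000, -0.1300) v3=(0.7400, -0.4400) v4=(-0.6900, 0.2900)
step 0: KE=1.2060, PE=10.7602, E=11.9662
step 12 velocities: v0=(0.9571, 0.0252) v1=(1.2537, 0.0592) v2=(-0.4534, -0.0295) v3=(-4.2891, -1.9438) v4=(0.1282, 1.6051)
step 12: KE=9.9249, PE=2.0103, E=11.9352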